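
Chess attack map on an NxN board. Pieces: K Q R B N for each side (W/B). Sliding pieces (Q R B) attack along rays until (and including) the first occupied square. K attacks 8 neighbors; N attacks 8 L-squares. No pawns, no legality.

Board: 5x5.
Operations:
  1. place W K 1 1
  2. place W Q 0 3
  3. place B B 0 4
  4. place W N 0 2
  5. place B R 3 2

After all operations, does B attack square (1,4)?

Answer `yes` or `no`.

Answer: no

Derivation:
Op 1: place WK@(1,1)
Op 2: place WQ@(0,3)
Op 3: place BB@(0,4)
Op 4: place WN@(0,2)
Op 5: place BR@(3,2)
Per-piece attacks for B:
  BB@(0,4): attacks (1,3) (2,2) (3,1) (4,0)
  BR@(3,2): attacks (3,3) (3,4) (3,1) (3,0) (4,2) (2,2) (1,2) (0,2) [ray(-1,0) blocked at (0,2)]
B attacks (1,4): no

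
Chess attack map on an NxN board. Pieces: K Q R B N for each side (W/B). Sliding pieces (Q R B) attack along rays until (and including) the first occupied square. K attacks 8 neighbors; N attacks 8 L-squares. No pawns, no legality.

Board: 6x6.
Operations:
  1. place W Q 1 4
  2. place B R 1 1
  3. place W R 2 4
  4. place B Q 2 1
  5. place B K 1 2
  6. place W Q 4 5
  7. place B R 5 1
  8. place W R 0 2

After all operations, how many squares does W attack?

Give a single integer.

Op 1: place WQ@(1,4)
Op 2: place BR@(1,1)
Op 3: place WR@(2,4)
Op 4: place BQ@(2,1)
Op 5: place BK@(1,2)
Op 6: place WQ@(4,5)
Op 7: place BR@(5,1)
Op 8: place WR@(0,2)
Per-piece attacks for W:
  WR@(0,2): attacks (0,3) (0,4) (0,5) (0,1) (0,0) (1,2) [ray(1,0) blocked at (1,2)]
  WQ@(1,4): attacks (1,5) (1,3) (1,2) (2,4) (0,4) (2,5) (2,3) (3,2) (4,1) (5,0) (0,5) (0,3) [ray(0,-1) blocked at (1,2); ray(1,0) blocked at (2,4)]
  WR@(2,4): attacks (2,5) (2,3) (2,2) (2,1) (3,4) (4,4) (5,4) (1,4) [ray(0,-1) blocked at (2,1); ray(-1,0) blocked at (1,4)]
  WQ@(4,5): attacks (4,4) (4,3) (4,2) (4,1) (4,0) (5,5) (3,5) (2,5) (1,5) (0,5) (5,4) (3,4) (2,3) (1,2) [ray(-1,-1) blocked at (1,2)]
Union (25 distinct): (0,0) (0,1) (0,3) (0,4) (0,5) (1,2) (1,3) (1,4) (1,5) (2,1) (2,2) (2,3) (2,4) (2,5) (3,2) (3,4) (3,5) (4,0) (4,1) (4,2) (4,3) (4,4) (5,0) (5,4) (5,5)

Answer: 25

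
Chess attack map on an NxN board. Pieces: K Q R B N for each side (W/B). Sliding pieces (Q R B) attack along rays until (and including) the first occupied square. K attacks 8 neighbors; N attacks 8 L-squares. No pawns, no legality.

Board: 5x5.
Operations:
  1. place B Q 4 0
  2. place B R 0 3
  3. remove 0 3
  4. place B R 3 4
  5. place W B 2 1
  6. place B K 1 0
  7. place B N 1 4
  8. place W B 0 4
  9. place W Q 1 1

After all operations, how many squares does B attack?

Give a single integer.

Answer: 20

Derivation:
Op 1: place BQ@(4,0)
Op 2: place BR@(0,3)
Op 3: remove (0,3)
Op 4: place BR@(3,4)
Op 5: place WB@(2,1)
Op 6: place BK@(1,0)
Op 7: place BN@(1,4)
Op 8: place WB@(0,4)
Op 9: place WQ@(1,1)
Per-piece attacks for B:
  BK@(1,0): attacks (1,1) (2,0) (0,0) (2,1) (0,1)
  BN@(1,4): attacks (2,2) (3,3) (0,2)
  BR@(3,4): attacks (3,3) (3,2) (3,1) (3,0) (4,4) (2,4) (1,4) [ray(-1,0) blocked at (1,4)]
  BQ@(4,0): attacks (4,1) (4,2) (4,3) (4,4) (3,0) (2,0) (1,0) (3,1) (2,2) (1,3) (0,4) [ray(-1,0) blocked at (1,0); ray(-1,1) blocked at (0,4)]
Union (20 distinct): (0,0) (0,1) (0,2) (0,4) (1,0) (1,1) (1,3) (1,4) (2,0) (2,1) (2,2) (2,4) (3,0) (3,1) (3,2) (3,3) (4,1) (4,2) (4,3) (4,4)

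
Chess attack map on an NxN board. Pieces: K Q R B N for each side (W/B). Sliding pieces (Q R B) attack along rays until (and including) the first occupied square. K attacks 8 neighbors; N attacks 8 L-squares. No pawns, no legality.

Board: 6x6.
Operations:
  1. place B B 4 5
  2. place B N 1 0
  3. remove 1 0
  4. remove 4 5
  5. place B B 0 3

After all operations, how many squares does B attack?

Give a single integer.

Answer: 5

Derivation:
Op 1: place BB@(4,5)
Op 2: place BN@(1,0)
Op 3: remove (1,0)
Op 4: remove (4,5)
Op 5: place BB@(0,3)
Per-piece attacks for B:
  BB@(0,3): attacks (1,4) (2,5) (1,2) (2,1) (3,0)
Union (5 distinct): (1,2) (1,4) (2,1) (2,5) (3,0)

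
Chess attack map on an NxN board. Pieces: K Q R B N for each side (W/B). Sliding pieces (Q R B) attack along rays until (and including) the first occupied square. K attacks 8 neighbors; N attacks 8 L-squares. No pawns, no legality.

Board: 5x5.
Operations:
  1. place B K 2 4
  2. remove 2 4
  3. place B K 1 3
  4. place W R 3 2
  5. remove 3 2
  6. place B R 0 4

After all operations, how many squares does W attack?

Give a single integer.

Op 1: place BK@(2,4)
Op 2: remove (2,4)
Op 3: place BK@(1,3)
Op 4: place WR@(3,2)
Op 5: remove (3,2)
Op 6: place BR@(0,4)
Per-piece attacks for W:
Union (0 distinct): (none)

Answer: 0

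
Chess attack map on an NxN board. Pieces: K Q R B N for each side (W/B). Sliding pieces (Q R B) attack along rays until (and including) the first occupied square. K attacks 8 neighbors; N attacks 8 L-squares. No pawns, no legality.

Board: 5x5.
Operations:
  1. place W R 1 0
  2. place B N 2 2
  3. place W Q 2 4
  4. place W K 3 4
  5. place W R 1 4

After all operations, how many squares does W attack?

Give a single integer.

Op 1: place WR@(1,0)
Op 2: place BN@(2,2)
Op 3: place WQ@(2,4)
Op 4: place WK@(3,4)
Op 5: place WR@(1,4)
Per-piece attacks for W:
  WR@(1,0): attacks (1,1) (1,2) (1,3) (1,4) (2,0) (3,0) (4,0) (0,0) [ray(0,1) blocked at (1,4)]
  WR@(1,4): attacks (1,3) (1,2) (1,1) (1,0) (2,4) (0,4) [ray(0,-1) blocked at (1,0); ray(1,0) blocked at (2,4)]
  WQ@(2,4): attacks (2,3) (2,2) (3,4) (1,4) (3,3) (4,2) (1,3) (0,2) [ray(0,-1) blocked at (2,2); ray(1,0) blocked at (3,4); ray(-1,0) blocked at (1,4)]
  WK@(3,4): attacks (3,3) (4,4) (2,4) (4,3) (2,3)
Union (19 distinct): (0,0) (0,2) (0,4) (1,0) (1,1) (1,2) (1,3) (1,4) (2,0) (2,2) (2,3) (2,4) (3,0) (3,3) (3,4) (4,0) (4,2) (4,3) (4,4)

Answer: 19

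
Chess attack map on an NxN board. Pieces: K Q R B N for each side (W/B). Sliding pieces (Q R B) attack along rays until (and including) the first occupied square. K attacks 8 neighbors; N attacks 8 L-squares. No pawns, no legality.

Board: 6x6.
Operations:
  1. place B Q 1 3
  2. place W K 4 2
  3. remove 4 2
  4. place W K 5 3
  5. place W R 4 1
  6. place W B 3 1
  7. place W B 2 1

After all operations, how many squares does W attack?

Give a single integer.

Op 1: place BQ@(1,3)
Op 2: place WK@(4,2)
Op 3: remove (4,2)
Op 4: place WK@(5,3)
Op 5: place WR@(4,1)
Op 6: place WB@(3,1)
Op 7: place WB@(2,1)
Per-piece attacks for W:
  WB@(2,1): attacks (3,2) (4,3) (5,4) (3,0) (1,2) (0,3) (1,0)
  WB@(3,1): attacks (4,2) (5,3) (4,0) (2,2) (1,3) (2,0) [ray(1,1) blocked at (5,3); ray(-1,1) blocked at (1,3)]
  WR@(4,1): attacks (4,2) (4,3) (4,4) (4,5) (4,0) (5,1) (3,1) [ray(-1,0) blocked at (3,1)]
  WK@(5,3): attacks (5,4) (5,2) (4,3) (4,4) (4,2)
Union (18 distinct): (0,3) (1,0) (1,2) (1,3) (2,0) (2,2) (3,0) (3,1) (3,2) (4,0) (4,2) (4,3) (4,4) (4,5) (5,1) (5,2) (5,3) (5,4)

Answer: 18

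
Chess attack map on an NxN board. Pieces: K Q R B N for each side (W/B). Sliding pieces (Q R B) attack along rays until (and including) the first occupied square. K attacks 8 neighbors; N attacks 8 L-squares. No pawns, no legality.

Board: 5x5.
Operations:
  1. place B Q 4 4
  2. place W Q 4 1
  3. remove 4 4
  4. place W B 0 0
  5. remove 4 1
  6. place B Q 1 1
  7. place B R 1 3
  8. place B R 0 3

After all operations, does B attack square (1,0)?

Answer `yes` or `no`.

Op 1: place BQ@(4,4)
Op 2: place WQ@(4,1)
Op 3: remove (4,4)
Op 4: place WB@(0,0)
Op 5: remove (4,1)
Op 6: place BQ@(1,1)
Op 7: place BR@(1,3)
Op 8: place BR@(0,3)
Per-piece attacks for B:
  BR@(0,3): attacks (0,4) (0,2) (0,1) (0,0) (1,3) [ray(0,-1) blocked at (0,0); ray(1,0) blocked at (1,3)]
  BQ@(1,1): attacks (1,2) (1,3) (1,0) (2,1) (3,1) (4,1) (0,1) (2,2) (3,3) (4,4) (2,0) (0,2) (0,0) [ray(0,1) blocked at (1,3); ray(-1,-1) blocked at (0,0)]
  BR@(1,3): attacks (1,4) (1,2) (1,1) (2,3) (3,3) (4,3) (0,3) [ray(0,-1) blocked at (1,1); ray(-1,0) blocked at (0,3)]
B attacks (1,0): yes

Answer: yes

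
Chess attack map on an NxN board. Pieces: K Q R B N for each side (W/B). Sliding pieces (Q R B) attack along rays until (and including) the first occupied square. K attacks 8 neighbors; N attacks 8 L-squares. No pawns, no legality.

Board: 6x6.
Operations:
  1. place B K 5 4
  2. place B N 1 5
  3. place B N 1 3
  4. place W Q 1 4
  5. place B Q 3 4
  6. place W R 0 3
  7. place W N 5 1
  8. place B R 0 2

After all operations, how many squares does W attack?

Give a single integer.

Answer: 15

Derivation:
Op 1: place BK@(5,4)
Op 2: place BN@(1,5)
Op 3: place BN@(1,3)
Op 4: place WQ@(1,4)
Op 5: place BQ@(3,4)
Op 6: place WR@(0,3)
Op 7: place WN@(5,1)
Op 8: place BR@(0,2)
Per-piece attacks for W:
  WR@(0,3): attacks (0,4) (0,5) (0,2) (1,3) [ray(0,-1) blocked at (0,2); ray(1,0) blocked at (1,3)]
  WQ@(1,4): attacks (1,5) (1,3) (2,4) (3,4) (0,4) (2,5) (2,3) (3,2) (4,1) (5,0) (0,5) (0,3) [ray(0,1) blocked at (1,5); ray(0,-1) blocked at (1,3); ray(1,0) blocked at (3,4); ray(-1,-1) blocked at (0,3)]
  WN@(5,1): attacks (4,3) (3,2) (3,0)
Union (15 distinct): (0,2) (0,3) (0,4) (0,5) (1,3) (1,5) (2,3) (2,4) (2,5) (3,0) (3,2) (3,4) (4,1) (4,3) (5,0)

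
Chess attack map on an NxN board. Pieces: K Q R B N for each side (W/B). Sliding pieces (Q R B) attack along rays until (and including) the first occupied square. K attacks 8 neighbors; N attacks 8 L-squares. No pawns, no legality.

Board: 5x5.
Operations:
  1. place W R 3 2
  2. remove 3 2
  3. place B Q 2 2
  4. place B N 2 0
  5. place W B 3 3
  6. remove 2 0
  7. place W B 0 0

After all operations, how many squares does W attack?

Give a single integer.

Answer: 5

Derivation:
Op 1: place WR@(3,2)
Op 2: remove (3,2)
Op 3: place BQ@(2,2)
Op 4: place BN@(2,0)
Op 5: place WB@(3,3)
Op 6: remove (2,0)
Op 7: place WB@(0,0)
Per-piece attacks for W:
  WB@(0,0): attacks (1,1) (2,2) [ray(1,1) blocked at (2,2)]
  WB@(3,3): attacks (4,4) (4,2) (2,4) (2,2) [ray(-1,-1) blocked at (2,2)]
Union (5 distinct): (1,1) (2,2) (2,4) (4,2) (4,4)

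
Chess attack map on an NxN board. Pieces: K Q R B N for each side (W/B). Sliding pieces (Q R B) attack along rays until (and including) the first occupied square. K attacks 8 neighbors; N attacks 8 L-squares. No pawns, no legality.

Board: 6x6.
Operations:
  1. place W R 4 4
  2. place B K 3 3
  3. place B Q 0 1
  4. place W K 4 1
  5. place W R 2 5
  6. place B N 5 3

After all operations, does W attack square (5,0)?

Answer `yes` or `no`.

Answer: yes

Derivation:
Op 1: place WR@(4,4)
Op 2: place BK@(3,3)
Op 3: place BQ@(0,1)
Op 4: place WK@(4,1)
Op 5: place WR@(2,5)
Op 6: place BN@(5,3)
Per-piece attacks for W:
  WR@(2,5): attacks (2,4) (2,3) (2,2) (2,1) (2,0) (3,5) (4,5) (5,5) (1,5) (0,5)
  WK@(4,1): attacks (4,2) (4,0) (5,1) (3,1) (5,2) (5,0) (3,2) (3,0)
  WR@(4,4): attacks (4,5) (4,3) (4,2) (4,1) (5,4) (3,4) (2,4) (1,4) (0,4) [ray(0,-1) blocked at (4,1)]
W attacks (5,0): yes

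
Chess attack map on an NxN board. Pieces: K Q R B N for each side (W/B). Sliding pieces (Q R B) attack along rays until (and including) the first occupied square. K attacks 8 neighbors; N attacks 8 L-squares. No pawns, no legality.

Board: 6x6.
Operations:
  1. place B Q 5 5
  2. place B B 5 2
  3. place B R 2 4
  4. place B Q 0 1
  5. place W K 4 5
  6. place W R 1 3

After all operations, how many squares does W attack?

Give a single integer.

Op 1: place BQ@(5,5)
Op 2: place BB@(5,2)
Op 3: place BR@(2,4)
Op 4: place BQ@(0,1)
Op 5: place WK@(4,5)
Op 6: place WR@(1,3)
Per-piece attacks for W:
  WR@(1,3): attacks (1,4) (1,5) (1,2) (1,1) (1,0) (2,3) (3,3) (4,3) (5,3) (0,3)
  WK@(4,5): attacks (4,4) (5,5) (3,5) (5,4) (3,4)
Union (15 distinct): (0,3) (1,0) (1,1) (1,2) (1,4) (1,5) (2,3) (3,3) (3,4) (3,5) (4,3) (4,4) (5,3) (5,4) (5,5)

Answer: 15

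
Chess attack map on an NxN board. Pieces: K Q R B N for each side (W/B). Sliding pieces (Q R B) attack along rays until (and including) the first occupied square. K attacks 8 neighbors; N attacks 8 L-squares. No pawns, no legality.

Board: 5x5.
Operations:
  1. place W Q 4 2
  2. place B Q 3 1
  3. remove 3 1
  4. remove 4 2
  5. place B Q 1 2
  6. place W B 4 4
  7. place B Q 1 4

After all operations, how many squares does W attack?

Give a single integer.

Op 1: place WQ@(4,2)
Op 2: place BQ@(3,1)
Op 3: remove (3,1)
Op 4: remove (4,2)
Op 5: place BQ@(1,2)
Op 6: place WB@(4,4)
Op 7: place BQ@(1,4)
Per-piece attacks for W:
  WB@(4,4): attacks (3,3) (2,2) (1,1) (0,0)
Union (4 distinct): (0,0) (1,1) (2,2) (3,3)

Answer: 4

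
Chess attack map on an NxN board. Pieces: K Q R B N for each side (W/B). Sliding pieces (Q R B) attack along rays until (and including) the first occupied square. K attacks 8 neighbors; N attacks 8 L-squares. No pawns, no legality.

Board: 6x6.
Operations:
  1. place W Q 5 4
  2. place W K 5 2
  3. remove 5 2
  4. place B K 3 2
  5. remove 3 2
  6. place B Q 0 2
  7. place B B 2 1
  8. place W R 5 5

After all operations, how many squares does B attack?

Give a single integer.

Answer: 19

Derivation:
Op 1: place WQ@(5,4)
Op 2: place WK@(5,2)
Op 3: remove (5,2)
Op 4: place BK@(3,2)
Op 5: remove (3,2)
Op 6: place BQ@(0,2)
Op 7: place BB@(2,1)
Op 8: place WR@(5,5)
Per-piece attacks for B:
  BQ@(0,2): attacks (0,3) (0,4) (0,5) (0,1) (0,0) (1,2) (2,2) (3,2) (4,2) (5,2) (1,3) (2,4) (3,5) (1,1) (2,0)
  BB@(2,1): attacks (3,2) (4,3) (5,4) (3,0) (1,2) (0,3) (1,0) [ray(1,1) blocked at (5,4)]
Union (19 distinct): (0,0) (0,1) (0,3) (0,4) (0,5) (1,0) (1,1) (1,2) (1,3) (2,0) (2,2) (2,4) (3,0) (3,2) (3,5) (4,2) (4,3) (5,2) (5,4)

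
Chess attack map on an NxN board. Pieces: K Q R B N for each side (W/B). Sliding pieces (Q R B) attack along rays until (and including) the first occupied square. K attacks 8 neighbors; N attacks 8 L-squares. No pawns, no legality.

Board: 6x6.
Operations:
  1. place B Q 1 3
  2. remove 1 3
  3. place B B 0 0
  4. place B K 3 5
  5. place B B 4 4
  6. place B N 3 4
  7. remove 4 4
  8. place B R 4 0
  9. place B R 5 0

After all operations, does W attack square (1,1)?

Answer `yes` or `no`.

Answer: no

Derivation:
Op 1: place BQ@(1,3)
Op 2: remove (1,3)
Op 3: place BB@(0,0)
Op 4: place BK@(3,5)
Op 5: place BB@(4,4)
Op 6: place BN@(3,4)
Op 7: remove (4,4)
Op 8: place BR@(4,0)
Op 9: place BR@(5,0)
Per-piece attacks for W:
W attacks (1,1): no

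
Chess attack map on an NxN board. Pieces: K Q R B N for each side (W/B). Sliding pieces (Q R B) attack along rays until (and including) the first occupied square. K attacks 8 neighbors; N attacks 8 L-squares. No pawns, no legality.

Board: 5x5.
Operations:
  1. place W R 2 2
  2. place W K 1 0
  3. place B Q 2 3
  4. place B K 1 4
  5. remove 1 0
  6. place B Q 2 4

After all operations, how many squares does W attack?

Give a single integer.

Answer: 7

Derivation:
Op 1: place WR@(2,2)
Op 2: place WK@(1,0)
Op 3: place BQ@(2,3)
Op 4: place BK@(1,4)
Op 5: remove (1,0)
Op 6: place BQ@(2,4)
Per-piece attacks for W:
  WR@(2,2): attacks (2,3) (2,1) (2,0) (3,2) (4,2) (1,2) (0,2) [ray(0,1) blocked at (2,3)]
Union (7 distinct): (0,2) (1,2) (2,0) (2,1) (2,3) (3,2) (4,2)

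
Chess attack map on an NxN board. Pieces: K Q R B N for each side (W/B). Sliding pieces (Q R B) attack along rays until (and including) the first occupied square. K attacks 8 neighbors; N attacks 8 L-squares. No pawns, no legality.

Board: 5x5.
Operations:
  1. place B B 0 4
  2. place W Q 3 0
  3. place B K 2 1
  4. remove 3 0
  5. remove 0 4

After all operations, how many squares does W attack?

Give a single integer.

Op 1: place BB@(0,4)
Op 2: place WQ@(3,0)
Op 3: place BK@(2,1)
Op 4: remove (3,0)
Op 5: remove (0,4)
Per-piece attacks for W:
Union (0 distinct): (none)

Answer: 0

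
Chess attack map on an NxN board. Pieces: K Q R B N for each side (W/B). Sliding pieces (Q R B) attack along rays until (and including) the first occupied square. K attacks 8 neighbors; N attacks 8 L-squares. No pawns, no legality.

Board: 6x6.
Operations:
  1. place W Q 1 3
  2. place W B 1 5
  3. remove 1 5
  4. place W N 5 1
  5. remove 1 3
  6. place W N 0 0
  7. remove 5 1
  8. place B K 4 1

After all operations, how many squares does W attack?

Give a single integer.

Answer: 2

Derivation:
Op 1: place WQ@(1,3)
Op 2: place WB@(1,5)
Op 3: remove (1,5)
Op 4: place WN@(5,1)
Op 5: remove (1,3)
Op 6: place WN@(0,0)
Op 7: remove (5,1)
Op 8: place BK@(4,1)
Per-piece attacks for W:
  WN@(0,0): attacks (1,2) (2,1)
Union (2 distinct): (1,2) (2,1)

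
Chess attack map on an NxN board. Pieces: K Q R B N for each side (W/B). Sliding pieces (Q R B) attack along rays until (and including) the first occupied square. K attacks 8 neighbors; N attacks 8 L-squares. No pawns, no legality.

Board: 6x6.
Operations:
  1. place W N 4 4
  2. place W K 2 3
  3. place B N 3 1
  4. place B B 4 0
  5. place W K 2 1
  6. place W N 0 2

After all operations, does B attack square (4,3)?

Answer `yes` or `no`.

Answer: yes

Derivation:
Op 1: place WN@(4,4)
Op 2: place WK@(2,3)
Op 3: place BN@(3,1)
Op 4: place BB@(4,0)
Op 5: place WK@(2,1)
Op 6: place WN@(0,2)
Per-piece attacks for B:
  BN@(3,1): attacks (4,3) (5,2) (2,3) (1,2) (5,0) (1,0)
  BB@(4,0): attacks (5,1) (3,1) [ray(-1,1) blocked at (3,1)]
B attacks (4,3): yes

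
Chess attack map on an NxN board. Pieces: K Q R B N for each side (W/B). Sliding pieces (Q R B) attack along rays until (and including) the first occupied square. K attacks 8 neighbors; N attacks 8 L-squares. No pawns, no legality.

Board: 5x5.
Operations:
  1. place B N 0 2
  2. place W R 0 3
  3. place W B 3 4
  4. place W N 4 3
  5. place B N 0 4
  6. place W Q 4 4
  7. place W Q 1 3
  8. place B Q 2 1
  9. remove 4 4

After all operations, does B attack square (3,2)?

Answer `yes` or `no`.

Answer: yes

Derivation:
Op 1: place BN@(0,2)
Op 2: place WR@(0,3)
Op 3: place WB@(3,4)
Op 4: place WN@(4,3)
Op 5: place BN@(0,4)
Op 6: place WQ@(4,4)
Op 7: place WQ@(1,3)
Op 8: place BQ@(2,1)
Op 9: remove (4,4)
Per-piece attacks for B:
  BN@(0,2): attacks (1,4) (2,3) (1,0) (2,1)
  BN@(0,4): attacks (1,2) (2,3)
  BQ@(2,1): attacks (2,2) (2,3) (2,4) (2,0) (3,1) (4,1) (1,1) (0,1) (3,2) (4,3) (3,0) (1,2) (0,3) (1,0) [ray(1,1) blocked at (4,3); ray(-1,1) blocked at (0,3)]
B attacks (3,2): yes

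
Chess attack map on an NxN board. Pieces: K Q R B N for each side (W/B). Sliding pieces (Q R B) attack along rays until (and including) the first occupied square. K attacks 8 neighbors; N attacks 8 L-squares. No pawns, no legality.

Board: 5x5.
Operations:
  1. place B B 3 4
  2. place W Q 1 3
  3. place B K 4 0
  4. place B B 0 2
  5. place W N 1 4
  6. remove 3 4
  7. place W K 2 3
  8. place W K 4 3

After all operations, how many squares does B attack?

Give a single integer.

Op 1: place BB@(3,4)
Op 2: place WQ@(1,3)
Op 3: place BK@(4,0)
Op 4: place BB@(0,2)
Op 5: place WN@(1,4)
Op 6: remove (3,4)
Op 7: place WK@(2,3)
Op 8: place WK@(4,3)
Per-piece attacks for B:
  BB@(0,2): attacks (1,3) (1,1) (2,0) [ray(1,1) blocked at (1,3)]
  BK@(4,0): attacks (4,1) (3,0) (3,1)
Union (6 distinct): (1,1) (1,3) (2,0) (3,0) (3,1) (4,1)

Answer: 6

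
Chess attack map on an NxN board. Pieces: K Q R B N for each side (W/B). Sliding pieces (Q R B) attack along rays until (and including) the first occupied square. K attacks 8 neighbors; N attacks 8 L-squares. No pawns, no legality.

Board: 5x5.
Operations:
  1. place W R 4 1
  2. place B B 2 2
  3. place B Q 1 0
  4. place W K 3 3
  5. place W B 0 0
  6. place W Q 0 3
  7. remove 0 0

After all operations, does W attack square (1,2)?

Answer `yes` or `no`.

Answer: yes

Derivation:
Op 1: place WR@(4,1)
Op 2: place BB@(2,2)
Op 3: place BQ@(1,0)
Op 4: place WK@(3,3)
Op 5: place WB@(0,0)
Op 6: place WQ@(0,3)
Op 7: remove (0,0)
Per-piece attacks for W:
  WQ@(0,3): attacks (0,4) (0,2) (0,1) (0,0) (1,3) (2,3) (3,3) (1,4) (1,2) (2,1) (3,0) [ray(1,0) blocked at (3,3)]
  WK@(3,3): attacks (3,4) (3,2) (4,3) (2,3) (4,4) (4,2) (2,4) (2,2)
  WR@(4,1): attacks (4,2) (4,3) (4,4) (4,0) (3,1) (2,1) (1,1) (0,1)
W attacks (1,2): yes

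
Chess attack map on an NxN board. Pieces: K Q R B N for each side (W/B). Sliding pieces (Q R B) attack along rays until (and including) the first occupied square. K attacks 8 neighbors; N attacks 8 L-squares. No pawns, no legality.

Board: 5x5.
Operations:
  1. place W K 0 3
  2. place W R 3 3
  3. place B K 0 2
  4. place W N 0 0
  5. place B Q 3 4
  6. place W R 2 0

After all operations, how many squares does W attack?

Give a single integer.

Op 1: place WK@(0,3)
Op 2: place WR@(3,3)
Op 3: place BK@(0,2)
Op 4: place WN@(0,0)
Op 5: place BQ@(3,4)
Op 6: place WR@(2,0)
Per-piece attacks for W:
  WN@(0,0): attacks (1,2) (2,1)
  WK@(0,3): attacks (0,4) (0,2) (1,3) (1,4) (1,2)
  WR@(2,0): attacks (2,1) (2,2) (2,3) (2,4) (3,0) (4,0) (1,0) (0,0) [ray(-1,0) blocked at (0,0)]
  WR@(3,3): attacks (3,4) (3,2) (3,1) (3,0) (4,3) (2,3) (1,3) (0,3) [ray(0,1) blocked at (3,4); ray(-1,0) blocked at (0,3)]
Union (18 distinct): (0,0) (0,2) (0,3) (0,4) (1,0) (1,2) (1,3) (1,4) (2,1) (2,2) (2,3) (2,4) (3,0) (3,1) (3,2) (3,4) (4,0) (4,3)

Answer: 18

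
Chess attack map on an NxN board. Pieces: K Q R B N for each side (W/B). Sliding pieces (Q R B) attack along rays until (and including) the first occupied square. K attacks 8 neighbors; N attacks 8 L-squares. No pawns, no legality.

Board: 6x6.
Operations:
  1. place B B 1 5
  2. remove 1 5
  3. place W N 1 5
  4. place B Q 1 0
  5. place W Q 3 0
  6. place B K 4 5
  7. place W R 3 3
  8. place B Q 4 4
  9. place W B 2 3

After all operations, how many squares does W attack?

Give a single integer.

Answer: 22

Derivation:
Op 1: place BB@(1,5)
Op 2: remove (1,5)
Op 3: place WN@(1,5)
Op 4: place BQ@(1,0)
Op 5: place WQ@(3,0)
Op 6: place BK@(4,5)
Op 7: place WR@(3,3)
Op 8: place BQ@(4,4)
Op 9: place WB@(2,3)
Per-piece attacks for W:
  WN@(1,5): attacks (2,3) (3,4) (0,3)
  WB@(2,3): attacks (3,4) (4,5) (3,2) (4,1) (5,0) (1,4) (0,5) (1,2) (0,1) [ray(1,1) blocked at (4,5)]
  WQ@(3,0): attacks (3,1) (3,2) (3,3) (4,0) (5,0) (2,0) (1,0) (4,1) (5,2) (2,1) (1,2) (0,3) [ray(0,1) blocked at (3,3); ray(-1,0) blocked at (1,0)]
  WR@(3,3): attacks (3,4) (3,5) (3,2) (3,1) (3,0) (4,3) (5,3) (2,3) [ray(0,-1) blocked at (3,0); ray(-1,0) blocked at (2,3)]
Union (22 distinct): (0,1) (0,3) (0,5) (1,0) (1,2) (1,4) (2,0) (2,1) (2,3) (3,0) (3,1) (3,2) (3,3) (3,4) (3,5) (4,0) (4,1) (4,3) (4,5) (5,0) (5,2) (5,3)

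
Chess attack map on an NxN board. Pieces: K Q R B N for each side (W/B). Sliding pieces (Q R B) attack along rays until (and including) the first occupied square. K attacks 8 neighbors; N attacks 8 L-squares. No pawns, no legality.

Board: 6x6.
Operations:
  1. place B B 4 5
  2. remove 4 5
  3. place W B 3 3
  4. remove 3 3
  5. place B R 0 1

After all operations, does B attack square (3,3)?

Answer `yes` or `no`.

Answer: no

Derivation:
Op 1: place BB@(4,5)
Op 2: remove (4,5)
Op 3: place WB@(3,3)
Op 4: remove (3,3)
Op 5: place BR@(0,1)
Per-piece attacks for B:
  BR@(0,1): attacks (0,2) (0,3) (0,4) (0,5) (0,0) (1,1) (2,1) (3,1) (4,1) (5,1)
B attacks (3,3): no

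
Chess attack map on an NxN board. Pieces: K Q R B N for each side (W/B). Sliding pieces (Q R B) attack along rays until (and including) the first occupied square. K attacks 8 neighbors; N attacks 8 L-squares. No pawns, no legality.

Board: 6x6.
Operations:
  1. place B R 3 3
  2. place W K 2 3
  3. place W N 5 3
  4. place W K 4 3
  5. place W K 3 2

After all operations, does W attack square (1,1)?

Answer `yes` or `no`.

Op 1: place BR@(3,3)
Op 2: place WK@(2,3)
Op 3: place WN@(5,3)
Op 4: place WK@(4,3)
Op 5: place WK@(3,2)
Per-piece attacks for W:
  WK@(2,3): attacks (2,4) (2,2) (3,3) (1,3) (3,4) (3,2) (1,4) (1,2)
  WK@(3,2): attacks (3,3) (3,1) (4,2) (2,2) (4,3) (4,1) (2,3) (2,1)
  WK@(4,3): attacks (4,4) (4,2) (5,3) (3,3) (5,4) (5,2) (3,4) (3,2)
  WN@(5,3): attacks (4,5) (3,4) (4,1) (3,2)
W attacks (1,1): no

Answer: no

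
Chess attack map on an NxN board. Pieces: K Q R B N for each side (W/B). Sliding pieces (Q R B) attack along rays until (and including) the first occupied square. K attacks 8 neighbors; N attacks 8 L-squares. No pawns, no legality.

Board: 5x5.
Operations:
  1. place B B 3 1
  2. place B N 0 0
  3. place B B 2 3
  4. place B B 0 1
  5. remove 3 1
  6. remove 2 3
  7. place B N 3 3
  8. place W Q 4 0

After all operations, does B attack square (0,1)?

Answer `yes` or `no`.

Op 1: place BB@(3,1)
Op 2: place BN@(0,0)
Op 3: place BB@(2,3)
Op 4: place BB@(0,1)
Op 5: remove (3,1)
Op 6: remove (2,3)
Op 7: place BN@(3,3)
Op 8: place WQ@(4,0)
Per-piece attacks for B:
  BN@(0,0): attacks (1,2) (2,1)
  BB@(0,1): attacks (1,2) (2,3) (3,4) (1,0)
  BN@(3,3): attacks (1,4) (4,1) (2,1) (1,2)
B attacks (0,1): no

Answer: no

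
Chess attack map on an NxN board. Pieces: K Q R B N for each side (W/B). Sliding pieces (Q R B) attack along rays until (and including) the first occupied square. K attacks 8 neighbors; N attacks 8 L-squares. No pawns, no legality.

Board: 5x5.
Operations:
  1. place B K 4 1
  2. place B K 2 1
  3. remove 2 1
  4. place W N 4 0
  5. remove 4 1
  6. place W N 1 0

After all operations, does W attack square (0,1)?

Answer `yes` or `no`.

Op 1: place BK@(4,1)
Op 2: place BK@(2,1)
Op 3: remove (2,1)
Op 4: place WN@(4,0)
Op 5: remove (4,1)
Op 6: place WN@(1,0)
Per-piece attacks for W:
  WN@(1,0): attacks (2,2) (3,1) (0,2)
  WN@(4,0): attacks (3,2) (2,1)
W attacks (0,1): no

Answer: no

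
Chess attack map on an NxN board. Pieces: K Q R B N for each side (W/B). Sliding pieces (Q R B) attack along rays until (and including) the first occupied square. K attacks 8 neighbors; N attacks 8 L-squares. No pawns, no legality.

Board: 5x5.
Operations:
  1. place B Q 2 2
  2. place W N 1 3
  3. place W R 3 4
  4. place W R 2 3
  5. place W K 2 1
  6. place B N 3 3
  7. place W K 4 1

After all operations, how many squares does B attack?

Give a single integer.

Answer: 14

Derivation:
Op 1: place BQ@(2,2)
Op 2: place WN@(1,3)
Op 3: place WR@(3,4)
Op 4: place WR@(2,3)
Op 5: place WK@(2,1)
Op 6: place BN@(3,3)
Op 7: place WK@(4,1)
Per-piece attacks for B:
  BQ@(2,2): attacks (2,3) (2,1) (3,2) (4,2) (1,2) (0,2) (3,3) (3,1) (4,0) (1,3) (1,1) (0,0) [ray(0,1) blocked at (2,3); ray(0,-1) blocked at (2,1); ray(1,1) blocked at (3,3); ray(-1,1) blocked at (1,3)]
  BN@(3,3): attacks (1,4) (4,1) (2,1) (1,2)
Union (14 distinct): (0,0) (0,2) (1,1) (1,2) (1,3) (1,4) (2,1) (2,3) (3,1) (3,2) (3,3) (4,0) (4,1) (4,2)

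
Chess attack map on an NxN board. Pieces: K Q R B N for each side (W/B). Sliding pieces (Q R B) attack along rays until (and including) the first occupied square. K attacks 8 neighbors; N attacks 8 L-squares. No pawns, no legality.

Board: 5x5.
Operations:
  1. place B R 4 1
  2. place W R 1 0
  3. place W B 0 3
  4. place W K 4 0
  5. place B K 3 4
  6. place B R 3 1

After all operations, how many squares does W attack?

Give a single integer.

Op 1: place BR@(4,1)
Op 2: place WR@(1,0)
Op 3: place WB@(0,3)
Op 4: place WK@(4,0)
Op 5: place BK@(3,4)
Op 6: place BR@(3,1)
Per-piece attacks for W:
  WB@(0,3): attacks (1,4) (1,2) (2,1) (3,0)
  WR@(1,0): attacks (1,1) (1,2) (1,3) (1,4) (2,0) (3,0) (4,0) (0,0) [ray(1,0) blocked at (4,0)]
  WK@(4,0): attacks (4,1) (3,0) (3,1)
Union (11 distinct): (0,0) (1,1) (1,2) (1,3) (1,4) (2,0) (2,1) (3,0) (3,1) (4,0) (4,1)

Answer: 11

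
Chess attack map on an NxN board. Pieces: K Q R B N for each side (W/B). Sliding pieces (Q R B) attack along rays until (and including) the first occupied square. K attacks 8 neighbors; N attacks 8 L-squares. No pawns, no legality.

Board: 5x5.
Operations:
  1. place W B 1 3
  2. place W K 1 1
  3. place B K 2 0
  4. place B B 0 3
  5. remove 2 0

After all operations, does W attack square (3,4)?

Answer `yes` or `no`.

Op 1: place WB@(1,3)
Op 2: place WK@(1,1)
Op 3: place BK@(2,0)
Op 4: place BB@(0,3)
Op 5: remove (2,0)
Per-piece attacks for W:
  WK@(1,1): attacks (1,2) (1,0) (2,1) (0,1) (2,2) (2,0) (0,2) (0,0)
  WB@(1,3): attacks (2,4) (2,2) (3,1) (4,0) (0,4) (0,2)
W attacks (3,4): no

Answer: no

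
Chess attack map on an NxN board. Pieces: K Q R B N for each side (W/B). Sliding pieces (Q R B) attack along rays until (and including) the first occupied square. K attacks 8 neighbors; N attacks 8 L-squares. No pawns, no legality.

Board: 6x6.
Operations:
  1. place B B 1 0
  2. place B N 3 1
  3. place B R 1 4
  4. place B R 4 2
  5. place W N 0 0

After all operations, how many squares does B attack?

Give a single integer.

Answer: 22

Derivation:
Op 1: place BB@(1,0)
Op 2: place BN@(3,1)
Op 3: place BR@(1,4)
Op 4: place BR@(4,2)
Op 5: place WN@(0,0)
Per-piece attacks for B:
  BB@(1,0): attacks (2,1) (3,2) (4,3) (5,4) (0,1)
  BR@(1,4): attacks (1,5) (1,3) (1,2) (1,1) (1,0) (2,4) (3,4) (4,4) (5,4) (0,4) [ray(0,-1) blocked at (1,0)]
  BN@(3,1): attacks (4,3) (5,2) (2,3) (1,2) (5,0) (1,0)
  BR@(4,2): attacks (4,3) (4,4) (4,5) (4,1) (4,0) (5,2) (3,2) (2,2) (1,2) (0,2)
Union (22 distinct): (0,1) (0,2) (0,4) (1,0) (1,1) (1,2) (1,3) (1,5) (2,1) (2,2) (2,3) (2,4) (3,2) (3,4) (4,0) (4,1) (4,3) (4,4) (4,5) (5,0) (5,2) (5,4)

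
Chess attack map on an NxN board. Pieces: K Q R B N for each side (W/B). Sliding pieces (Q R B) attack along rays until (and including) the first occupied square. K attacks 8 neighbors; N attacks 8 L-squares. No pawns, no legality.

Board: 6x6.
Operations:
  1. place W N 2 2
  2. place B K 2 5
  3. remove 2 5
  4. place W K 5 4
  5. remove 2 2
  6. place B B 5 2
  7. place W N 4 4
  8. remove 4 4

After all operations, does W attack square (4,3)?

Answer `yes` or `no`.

Answer: yes

Derivation:
Op 1: place WN@(2,2)
Op 2: place BK@(2,5)
Op 3: remove (2,5)
Op 4: place WK@(5,4)
Op 5: remove (2,2)
Op 6: place BB@(5,2)
Op 7: place WN@(4,4)
Op 8: remove (4,4)
Per-piece attacks for W:
  WK@(5,4): attacks (5,5) (5,3) (4,4) (4,5) (4,3)
W attacks (4,3): yes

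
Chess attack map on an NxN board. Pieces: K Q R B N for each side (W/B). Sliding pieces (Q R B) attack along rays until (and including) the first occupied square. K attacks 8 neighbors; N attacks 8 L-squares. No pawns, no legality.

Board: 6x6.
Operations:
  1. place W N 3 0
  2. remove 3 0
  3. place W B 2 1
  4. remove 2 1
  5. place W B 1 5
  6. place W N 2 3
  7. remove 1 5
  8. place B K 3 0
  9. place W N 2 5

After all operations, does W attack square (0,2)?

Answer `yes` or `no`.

Answer: yes

Derivation:
Op 1: place WN@(3,0)
Op 2: remove (3,0)
Op 3: place WB@(2,1)
Op 4: remove (2,1)
Op 5: place WB@(1,5)
Op 6: place WN@(2,3)
Op 7: remove (1,5)
Op 8: place BK@(3,0)
Op 9: place WN@(2,5)
Per-piece attacks for W:
  WN@(2,3): attacks (3,5) (4,4) (1,5) (0,4) (3,1) (4,2) (1,1) (0,2)
  WN@(2,5): attacks (3,3) (4,4) (1,3) (0,4)
W attacks (0,2): yes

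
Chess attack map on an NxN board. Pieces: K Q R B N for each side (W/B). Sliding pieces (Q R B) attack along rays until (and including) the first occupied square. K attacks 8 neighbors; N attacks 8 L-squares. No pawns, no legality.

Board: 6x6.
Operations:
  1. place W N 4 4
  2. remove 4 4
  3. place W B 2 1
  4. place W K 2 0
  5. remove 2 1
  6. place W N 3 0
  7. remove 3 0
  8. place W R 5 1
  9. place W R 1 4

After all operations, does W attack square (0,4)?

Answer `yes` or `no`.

Op 1: place WN@(4,4)
Op 2: remove (4,4)
Op 3: place WB@(2,1)
Op 4: place WK@(2,0)
Op 5: remove (2,1)
Op 6: place WN@(3,0)
Op 7: remove (3,0)
Op 8: place WR@(5,1)
Op 9: place WR@(1,4)
Per-piece attacks for W:
  WR@(1,4): attacks (1,5) (1,3) (1,2) (1,1) (1,0) (2,4) (3,4) (4,4) (5,4) (0,4)
  WK@(2,0): attacks (2,1) (3,0) (1,0) (3,1) (1,1)
  WR@(5,1): attacks (5,2) (5,3) (5,4) (5,5) (5,0) (4,1) (3,1) (2,1) (1,1) (0,1)
W attacks (0,4): yes

Answer: yes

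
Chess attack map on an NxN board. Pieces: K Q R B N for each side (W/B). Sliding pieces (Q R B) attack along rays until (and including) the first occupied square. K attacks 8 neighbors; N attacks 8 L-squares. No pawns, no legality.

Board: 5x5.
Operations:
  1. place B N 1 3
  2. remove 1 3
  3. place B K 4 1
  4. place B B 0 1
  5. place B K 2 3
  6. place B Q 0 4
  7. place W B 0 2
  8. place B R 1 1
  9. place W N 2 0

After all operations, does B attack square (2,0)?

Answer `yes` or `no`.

Op 1: place BN@(1,3)
Op 2: remove (1,3)
Op 3: place BK@(4,1)
Op 4: place BB@(0,1)
Op 5: place BK@(2,3)
Op 6: place BQ@(0,4)
Op 7: place WB@(0,2)
Op 8: place BR@(1,1)
Op 9: place WN@(2,0)
Per-piece attacks for B:
  BB@(0,1): attacks (1,2) (2,3) (1,0) [ray(1,1) blocked at (2,3)]
  BQ@(0,4): attacks (0,3) (0,2) (1,4) (2,4) (3,4) (4,4) (1,3) (2,2) (3,1) (4,0) [ray(0,-1) blocked at (0,2)]
  BR@(1,1): attacks (1,2) (1,3) (1,4) (1,0) (2,1) (3,1) (4,1) (0,1) [ray(1,0) blocked at (4,1); ray(-1,0) blocked at (0,1)]
  BK@(2,3): attacks (2,4) (2,2) (3,3) (1,3) (3,4) (3,2) (1,4) (1,2)
  BK@(4,1): attacks (4,2) (4,0) (3,1) (3,2) (3,0)
B attacks (2,0): no

Answer: no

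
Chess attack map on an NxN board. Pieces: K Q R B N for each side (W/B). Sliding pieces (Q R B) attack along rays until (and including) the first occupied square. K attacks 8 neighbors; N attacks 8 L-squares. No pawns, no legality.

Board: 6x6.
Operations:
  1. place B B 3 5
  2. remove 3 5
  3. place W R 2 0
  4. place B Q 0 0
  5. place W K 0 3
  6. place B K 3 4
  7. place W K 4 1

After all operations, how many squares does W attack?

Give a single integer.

Answer: 20

Derivation:
Op 1: place BB@(3,5)
Op 2: remove (3,5)
Op 3: place WR@(2,0)
Op 4: place BQ@(0,0)
Op 5: place WK@(0,3)
Op 6: place BK@(3,4)
Op 7: place WK@(4,1)
Per-piece attacks for W:
  WK@(0,3): attacks (0,4) (0,2) (1,3) (1,4) (1,2)
  WR@(2,0): attacks (2,1) (2,2) (2,3) (2,4) (2,5) (3,0) (4,0) (5,0) (1,0) (0,0) [ray(-1,0) blocked at (0,0)]
  WK@(4,1): attacks (4,2) (4,0) (5,1) (3,1) (5,2) (5,0) (3,2) (3,0)
Union (20 distinct): (0,0) (0,2) (0,4) (1,0) (1,2) (1,3) (1,4) (2,1) (2,2) (2,3) (2,4) (2,5) (3,0) (3,1) (3,2) (4,0) (4,2) (5,0) (5,1) (5,2)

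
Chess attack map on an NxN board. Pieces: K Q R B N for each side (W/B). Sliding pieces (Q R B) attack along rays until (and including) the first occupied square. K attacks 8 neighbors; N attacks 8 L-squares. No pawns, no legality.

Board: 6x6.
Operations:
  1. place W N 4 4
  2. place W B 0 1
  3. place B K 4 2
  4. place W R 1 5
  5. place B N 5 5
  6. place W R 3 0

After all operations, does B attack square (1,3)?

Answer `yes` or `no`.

Answer: no

Derivation:
Op 1: place WN@(4,4)
Op 2: place WB@(0,1)
Op 3: place BK@(4,2)
Op 4: place WR@(1,5)
Op 5: place BN@(5,5)
Op 6: place WR@(3,0)
Per-piece attacks for B:
  BK@(4,2): attacks (4,3) (4,1) (5,2) (3,2) (5,3) (5,1) (3,3) (3,1)
  BN@(5,5): attacks (4,3) (3,4)
B attacks (1,3): no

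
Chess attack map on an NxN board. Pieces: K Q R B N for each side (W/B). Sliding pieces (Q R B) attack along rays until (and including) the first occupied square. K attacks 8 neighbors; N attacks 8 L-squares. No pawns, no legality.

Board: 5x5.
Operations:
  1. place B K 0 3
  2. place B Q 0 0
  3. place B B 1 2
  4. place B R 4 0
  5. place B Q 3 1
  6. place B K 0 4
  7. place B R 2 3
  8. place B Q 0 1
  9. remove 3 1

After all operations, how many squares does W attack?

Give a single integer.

Answer: 0

Derivation:
Op 1: place BK@(0,3)
Op 2: place BQ@(0,0)
Op 3: place BB@(1,2)
Op 4: place BR@(4,0)
Op 5: place BQ@(3,1)
Op 6: place BK@(0,4)
Op 7: place BR@(2,3)
Op 8: place BQ@(0,1)
Op 9: remove (3,1)
Per-piece attacks for W:
Union (0 distinct): (none)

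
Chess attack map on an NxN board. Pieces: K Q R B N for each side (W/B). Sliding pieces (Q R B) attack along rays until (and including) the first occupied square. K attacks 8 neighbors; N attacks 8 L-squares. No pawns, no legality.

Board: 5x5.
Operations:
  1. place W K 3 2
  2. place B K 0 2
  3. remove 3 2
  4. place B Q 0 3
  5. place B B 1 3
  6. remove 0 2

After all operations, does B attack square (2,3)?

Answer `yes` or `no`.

Op 1: place WK@(3,2)
Op 2: place BK@(0,2)
Op 3: remove (3,2)
Op 4: place BQ@(0,3)
Op 5: place BB@(1,3)
Op 6: remove (0,2)
Per-piece attacks for B:
  BQ@(0,3): attacks (0,4) (0,2) (0,1) (0,0) (1,3) (1,4) (1,2) (2,1) (3,0) [ray(1,0) blocked at (1,3)]
  BB@(1,3): attacks (2,4) (2,2) (3,1) (4,0) (0,4) (0,2)
B attacks (2,3): no

Answer: no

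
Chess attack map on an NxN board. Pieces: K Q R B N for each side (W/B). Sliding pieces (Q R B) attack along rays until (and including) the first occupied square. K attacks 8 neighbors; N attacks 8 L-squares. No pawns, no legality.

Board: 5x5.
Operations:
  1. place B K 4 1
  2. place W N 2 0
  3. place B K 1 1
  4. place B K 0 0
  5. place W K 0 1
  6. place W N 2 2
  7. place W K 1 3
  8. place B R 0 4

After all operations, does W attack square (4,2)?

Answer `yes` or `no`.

Answer: no

Derivation:
Op 1: place BK@(4,1)
Op 2: place WN@(2,0)
Op 3: place BK@(1,1)
Op 4: place BK@(0,0)
Op 5: place WK@(0,1)
Op 6: place WN@(2,2)
Op 7: place WK@(1,3)
Op 8: place BR@(0,4)
Per-piece attacks for W:
  WK@(0,1): attacks (0,2) (0,0) (1,1) (1,2) (1,0)
  WK@(1,3): attacks (1,4) (1,2) (2,3) (0,3) (2,4) (2,2) (0,4) (0,2)
  WN@(2,0): attacks (3,2) (4,1) (1,2) (0,1)
  WN@(2,2): attacks (3,4) (4,3) (1,4) (0,3) (3,0) (4,1) (1,0) (0,1)
W attacks (4,2): no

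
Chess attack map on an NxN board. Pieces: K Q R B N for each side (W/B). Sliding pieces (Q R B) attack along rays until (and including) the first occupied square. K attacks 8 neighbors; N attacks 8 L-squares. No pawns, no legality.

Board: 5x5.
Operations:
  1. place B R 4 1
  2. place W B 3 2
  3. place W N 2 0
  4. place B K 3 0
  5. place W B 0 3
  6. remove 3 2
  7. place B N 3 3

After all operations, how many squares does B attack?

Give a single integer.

Op 1: place BR@(4,1)
Op 2: place WB@(3,2)
Op 3: place WN@(2,0)
Op 4: place BK@(3,0)
Op 5: place WB@(0,3)
Op 6: remove (3,2)
Op 7: place BN@(3,3)
Per-piece attacks for B:
  BK@(3,0): attacks (3,1) (4,0) (2,0) (4,1) (2,1)
  BN@(3,3): attacks (1,4) (4,1) (2,1) (1,2)
  BR@(4,1): attacks (4,2) (4,3) (4,4) (4,0) (3,1) (2,1) (1,1) (0,1)
Union (12 distinct): (0,1) (1,1) (1,2) (1,4) (2,0) (2,1) (3,1) (4,0) (4,1) (4,2) (4,3) (4,4)

Answer: 12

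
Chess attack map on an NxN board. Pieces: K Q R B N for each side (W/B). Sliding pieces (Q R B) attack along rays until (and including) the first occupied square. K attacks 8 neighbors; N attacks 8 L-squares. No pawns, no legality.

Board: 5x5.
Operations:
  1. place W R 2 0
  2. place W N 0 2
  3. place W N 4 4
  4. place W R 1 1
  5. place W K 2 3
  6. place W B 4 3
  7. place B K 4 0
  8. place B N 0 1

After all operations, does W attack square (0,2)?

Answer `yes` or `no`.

Answer: no

Derivation:
Op 1: place WR@(2,0)
Op 2: place WN@(0,2)
Op 3: place WN@(4,4)
Op 4: place WR@(1,1)
Op 5: place WK@(2,3)
Op 6: place WB@(4,3)
Op 7: place BK@(4,0)
Op 8: place BN@(0,1)
Per-piece attacks for W:
  WN@(0,2): attacks (1,4) (2,3) (1,0) (2,1)
  WR@(1,1): attacks (1,2) (1,3) (1,4) (1,0) (2,1) (3,1) (4,1) (0,1) [ray(-1,0) blocked at (0,1)]
  WR@(2,0): attacks (2,1) (2,2) (2,3) (3,0) (4,0) (1,0) (0,0) [ray(0,1) blocked at (2,3); ray(1,0) blocked at (4,0)]
  WK@(2,3): attacks (2,4) (2,2) (3,3) (1,3) (3,4) (3,2) (1,4) (1,2)
  WB@(4,3): attacks (3,4) (3,2) (2,1) (1,0)
  WN@(4,4): attacks (3,2) (2,3)
W attacks (0,2): no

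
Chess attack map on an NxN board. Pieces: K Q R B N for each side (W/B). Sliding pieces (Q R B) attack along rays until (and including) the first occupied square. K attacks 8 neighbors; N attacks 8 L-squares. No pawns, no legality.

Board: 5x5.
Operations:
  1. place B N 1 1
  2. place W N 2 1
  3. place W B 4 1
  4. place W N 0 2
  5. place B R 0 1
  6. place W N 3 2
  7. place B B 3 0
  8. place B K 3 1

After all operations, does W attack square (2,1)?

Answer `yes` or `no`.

Answer: yes

Derivation:
Op 1: place BN@(1,1)
Op 2: place WN@(2,1)
Op 3: place WB@(4,1)
Op 4: place WN@(0,2)
Op 5: place BR@(0,1)
Op 6: place WN@(3,2)
Op 7: place BB@(3,0)
Op 8: place BK@(3,1)
Per-piece attacks for W:
  WN@(0,2): attacks (1,4) (2,3) (1,0) (2,1)
  WN@(2,1): attacks (3,3) (4,2) (1,3) (0,2) (4,0) (0,0)
  WN@(3,2): attacks (4,4) (2,4) (1,3) (4,0) (2,0) (1,1)
  WB@(4,1): attacks (3,2) (3,0) [ray(-1,1) blocked at (3,2); ray(-1,-1) blocked at (3,0)]
W attacks (2,1): yes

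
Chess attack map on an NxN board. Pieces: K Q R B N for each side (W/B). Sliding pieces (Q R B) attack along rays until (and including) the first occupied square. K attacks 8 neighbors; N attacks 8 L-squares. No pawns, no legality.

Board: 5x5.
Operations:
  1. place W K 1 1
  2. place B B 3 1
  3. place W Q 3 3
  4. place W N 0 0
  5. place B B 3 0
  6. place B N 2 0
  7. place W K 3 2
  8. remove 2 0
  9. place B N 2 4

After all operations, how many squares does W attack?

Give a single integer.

Op 1: place WK@(1,1)
Op 2: place BB@(3,1)
Op 3: place WQ@(3,3)
Op 4: place WN@(0,0)
Op 5: place BB@(3,0)
Op 6: place BN@(2,0)
Op 7: place WK@(3,2)
Op 8: remove (2,0)
Op 9: place BN@(2,4)
Per-piece attacks for W:
  WN@(0,0): attacks (1,2) (2,1)
  WK@(1,1): attacks (1,2) (1,0) (2,1) (0,1) (2,2) (2,0) (0,2) (0,0)
  WK@(3,2): attacks (3,3) (3,1) (4,2) (2,2) (4,3) (4,1) (2,3) (2,1)
  WQ@(3,3): attacks (3,4) (3,2) (4,3) (2,3) (1,3) (0,3) (4,4) (4,2) (2,4) (2,2) (1,1) [ray(0,-1) blocked at (3,2); ray(-1,1) blocked at (2,4); ray(-1,-1) blocked at (1,1)]
Union (21 distinct): (0,0) (0,1) (0,2) (0,3) (1,0) (1,1) (1,2) (1,3) (2,0) (2,1) (2,2) (2,3) (2,4) (3,1) (3,2) (3,3) (3,4) (4,1) (4,2) (4,3) (4,4)

Answer: 21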